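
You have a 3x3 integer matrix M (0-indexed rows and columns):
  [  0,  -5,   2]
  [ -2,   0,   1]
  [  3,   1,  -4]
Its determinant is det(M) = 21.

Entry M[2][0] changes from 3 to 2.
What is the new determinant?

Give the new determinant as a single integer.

Answer: 26

Derivation:
det is linear in row 2: changing M[2][0] by delta changes det by delta * cofactor(2,0).
Cofactor C_20 = (-1)^(2+0) * minor(2,0) = -5
Entry delta = 2 - 3 = -1
Det delta = -1 * -5 = 5
New det = 21 + 5 = 26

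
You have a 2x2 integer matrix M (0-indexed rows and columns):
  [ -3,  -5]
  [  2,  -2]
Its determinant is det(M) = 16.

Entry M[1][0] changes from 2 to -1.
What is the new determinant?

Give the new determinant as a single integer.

det is linear in row 1: changing M[1][0] by delta changes det by delta * cofactor(1,0).
Cofactor C_10 = (-1)^(1+0) * minor(1,0) = 5
Entry delta = -1 - 2 = -3
Det delta = -3 * 5 = -15
New det = 16 + -15 = 1

Answer: 1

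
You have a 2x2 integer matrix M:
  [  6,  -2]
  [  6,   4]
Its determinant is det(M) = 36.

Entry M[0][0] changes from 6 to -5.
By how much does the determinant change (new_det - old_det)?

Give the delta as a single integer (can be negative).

Cofactor C_00 = 4
Entry delta = -5 - 6 = -11
Det delta = entry_delta * cofactor = -11 * 4 = -44

Answer: -44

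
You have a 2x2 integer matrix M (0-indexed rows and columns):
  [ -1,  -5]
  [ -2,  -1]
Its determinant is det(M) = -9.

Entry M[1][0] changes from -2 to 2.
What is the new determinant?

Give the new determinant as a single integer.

Answer: 11

Derivation:
det is linear in row 1: changing M[1][0] by delta changes det by delta * cofactor(1,0).
Cofactor C_10 = (-1)^(1+0) * minor(1,0) = 5
Entry delta = 2 - -2 = 4
Det delta = 4 * 5 = 20
New det = -9 + 20 = 11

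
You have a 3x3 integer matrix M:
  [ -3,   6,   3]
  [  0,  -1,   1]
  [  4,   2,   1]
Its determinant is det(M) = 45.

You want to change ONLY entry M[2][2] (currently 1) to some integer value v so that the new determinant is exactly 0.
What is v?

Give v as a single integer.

det is linear in entry M[2][2]: det = old_det + (v - 1) * C_22
Cofactor C_22 = 3
Want det = 0: 45 + (v - 1) * 3 = 0
  (v - 1) = -45 / 3 = -15
  v = 1 + (-15) = -14

Answer: -14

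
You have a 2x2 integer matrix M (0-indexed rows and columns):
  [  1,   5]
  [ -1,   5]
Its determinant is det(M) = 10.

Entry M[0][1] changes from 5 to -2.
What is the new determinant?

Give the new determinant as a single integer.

Answer: 3

Derivation:
det is linear in row 0: changing M[0][1] by delta changes det by delta * cofactor(0,1).
Cofactor C_01 = (-1)^(0+1) * minor(0,1) = 1
Entry delta = -2 - 5 = -7
Det delta = -7 * 1 = -7
New det = 10 + -7 = 3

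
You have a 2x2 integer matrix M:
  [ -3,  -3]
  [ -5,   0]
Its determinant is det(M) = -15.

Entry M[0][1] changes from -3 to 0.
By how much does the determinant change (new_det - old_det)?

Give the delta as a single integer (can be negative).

Answer: 15

Derivation:
Cofactor C_01 = 5
Entry delta = 0 - -3 = 3
Det delta = entry_delta * cofactor = 3 * 5 = 15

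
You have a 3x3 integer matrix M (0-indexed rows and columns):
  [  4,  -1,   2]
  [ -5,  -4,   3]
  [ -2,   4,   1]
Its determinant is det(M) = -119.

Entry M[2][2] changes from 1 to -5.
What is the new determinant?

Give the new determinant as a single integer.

det is linear in row 2: changing M[2][2] by delta changes det by delta * cofactor(2,2).
Cofactor C_22 = (-1)^(2+2) * minor(2,2) = -21
Entry delta = -5 - 1 = -6
Det delta = -6 * -21 = 126
New det = -119 + 126 = 7

Answer: 7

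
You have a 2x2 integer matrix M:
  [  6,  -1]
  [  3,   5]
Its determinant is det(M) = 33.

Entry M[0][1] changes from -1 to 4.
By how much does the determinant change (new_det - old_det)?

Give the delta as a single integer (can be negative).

Answer: -15

Derivation:
Cofactor C_01 = -3
Entry delta = 4 - -1 = 5
Det delta = entry_delta * cofactor = 5 * -3 = -15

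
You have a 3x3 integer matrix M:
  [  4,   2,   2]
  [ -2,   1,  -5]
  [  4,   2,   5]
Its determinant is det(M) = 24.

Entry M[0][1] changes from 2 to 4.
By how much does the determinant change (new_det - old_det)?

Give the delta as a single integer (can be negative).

Answer: -20

Derivation:
Cofactor C_01 = -10
Entry delta = 4 - 2 = 2
Det delta = entry_delta * cofactor = 2 * -10 = -20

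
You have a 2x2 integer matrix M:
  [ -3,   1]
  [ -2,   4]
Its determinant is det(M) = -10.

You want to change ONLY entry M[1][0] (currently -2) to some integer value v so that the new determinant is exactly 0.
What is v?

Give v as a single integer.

det is linear in entry M[1][0]: det = old_det + (v - -2) * C_10
Cofactor C_10 = -1
Want det = 0: -10 + (v - -2) * -1 = 0
  (v - -2) = 10 / -1 = -10
  v = -2 + (-10) = -12

Answer: -12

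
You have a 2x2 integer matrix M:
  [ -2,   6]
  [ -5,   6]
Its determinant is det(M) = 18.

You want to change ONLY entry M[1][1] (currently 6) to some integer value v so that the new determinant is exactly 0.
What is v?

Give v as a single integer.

Answer: 15

Derivation:
det is linear in entry M[1][1]: det = old_det + (v - 6) * C_11
Cofactor C_11 = -2
Want det = 0: 18 + (v - 6) * -2 = 0
  (v - 6) = -18 / -2 = 9
  v = 6 + (9) = 15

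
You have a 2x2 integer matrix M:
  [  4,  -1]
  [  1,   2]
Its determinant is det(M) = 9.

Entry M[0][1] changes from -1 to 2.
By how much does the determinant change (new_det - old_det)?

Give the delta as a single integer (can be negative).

Answer: -3

Derivation:
Cofactor C_01 = -1
Entry delta = 2 - -1 = 3
Det delta = entry_delta * cofactor = 3 * -1 = -3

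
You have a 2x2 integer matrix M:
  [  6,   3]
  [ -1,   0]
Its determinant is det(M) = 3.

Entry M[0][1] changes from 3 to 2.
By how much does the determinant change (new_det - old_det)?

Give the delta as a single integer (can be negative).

Cofactor C_01 = 1
Entry delta = 2 - 3 = -1
Det delta = entry_delta * cofactor = -1 * 1 = -1

Answer: -1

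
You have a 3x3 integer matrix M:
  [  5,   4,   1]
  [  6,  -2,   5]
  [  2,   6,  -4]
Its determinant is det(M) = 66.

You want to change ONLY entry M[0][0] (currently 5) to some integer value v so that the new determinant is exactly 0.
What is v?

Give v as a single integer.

Answer: 8

Derivation:
det is linear in entry M[0][0]: det = old_det + (v - 5) * C_00
Cofactor C_00 = -22
Want det = 0: 66 + (v - 5) * -22 = 0
  (v - 5) = -66 / -22 = 3
  v = 5 + (3) = 8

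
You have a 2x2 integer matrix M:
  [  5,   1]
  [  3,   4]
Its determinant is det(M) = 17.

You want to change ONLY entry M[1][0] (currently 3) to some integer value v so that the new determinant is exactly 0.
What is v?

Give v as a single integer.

det is linear in entry M[1][0]: det = old_det + (v - 3) * C_10
Cofactor C_10 = -1
Want det = 0: 17 + (v - 3) * -1 = 0
  (v - 3) = -17 / -1 = 17
  v = 3 + (17) = 20

Answer: 20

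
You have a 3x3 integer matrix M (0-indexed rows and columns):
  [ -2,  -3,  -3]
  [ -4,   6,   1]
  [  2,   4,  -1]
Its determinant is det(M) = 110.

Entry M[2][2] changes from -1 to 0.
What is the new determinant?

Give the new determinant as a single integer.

det is linear in row 2: changing M[2][2] by delta changes det by delta * cofactor(2,2).
Cofactor C_22 = (-1)^(2+2) * minor(2,2) = -24
Entry delta = 0 - -1 = 1
Det delta = 1 * -24 = -24
New det = 110 + -24 = 86

Answer: 86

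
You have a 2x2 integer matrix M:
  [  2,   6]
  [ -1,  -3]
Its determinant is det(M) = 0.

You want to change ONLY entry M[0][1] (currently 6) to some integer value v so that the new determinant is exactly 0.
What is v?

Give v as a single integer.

Answer: 6

Derivation:
det is linear in entry M[0][1]: det = old_det + (v - 6) * C_01
Cofactor C_01 = 1
Want det = 0: 0 + (v - 6) * 1 = 0
  (v - 6) = 0 / 1 = 0
  v = 6 + (0) = 6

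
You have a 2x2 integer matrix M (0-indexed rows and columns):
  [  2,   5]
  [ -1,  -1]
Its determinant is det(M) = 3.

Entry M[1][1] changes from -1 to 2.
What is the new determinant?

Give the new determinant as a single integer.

Answer: 9

Derivation:
det is linear in row 1: changing M[1][1] by delta changes det by delta * cofactor(1,1).
Cofactor C_11 = (-1)^(1+1) * minor(1,1) = 2
Entry delta = 2 - -1 = 3
Det delta = 3 * 2 = 6
New det = 3 + 6 = 9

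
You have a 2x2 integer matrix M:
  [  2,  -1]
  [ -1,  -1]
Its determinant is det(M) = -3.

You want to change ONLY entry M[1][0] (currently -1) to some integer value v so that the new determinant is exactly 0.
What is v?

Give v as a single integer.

Answer: 2

Derivation:
det is linear in entry M[1][0]: det = old_det + (v - -1) * C_10
Cofactor C_10 = 1
Want det = 0: -3 + (v - -1) * 1 = 0
  (v - -1) = 3 / 1 = 3
  v = -1 + (3) = 2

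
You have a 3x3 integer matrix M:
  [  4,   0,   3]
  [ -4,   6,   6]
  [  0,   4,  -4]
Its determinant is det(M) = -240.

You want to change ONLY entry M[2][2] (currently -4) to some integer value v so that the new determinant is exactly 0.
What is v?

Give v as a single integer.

det is linear in entry M[2][2]: det = old_det + (v - -4) * C_22
Cofactor C_22 = 24
Want det = 0: -240 + (v - -4) * 24 = 0
  (v - -4) = 240 / 24 = 10
  v = -4 + (10) = 6

Answer: 6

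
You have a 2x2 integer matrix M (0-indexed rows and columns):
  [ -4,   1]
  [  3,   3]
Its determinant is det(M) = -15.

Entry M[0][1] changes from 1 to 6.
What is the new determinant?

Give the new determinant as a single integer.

Answer: -30

Derivation:
det is linear in row 0: changing M[0][1] by delta changes det by delta * cofactor(0,1).
Cofactor C_01 = (-1)^(0+1) * minor(0,1) = -3
Entry delta = 6 - 1 = 5
Det delta = 5 * -3 = -15
New det = -15 + -15 = -30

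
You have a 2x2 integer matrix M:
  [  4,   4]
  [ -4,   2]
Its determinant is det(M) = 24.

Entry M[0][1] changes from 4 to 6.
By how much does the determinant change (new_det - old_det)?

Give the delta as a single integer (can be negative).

Answer: 8

Derivation:
Cofactor C_01 = 4
Entry delta = 6 - 4 = 2
Det delta = entry_delta * cofactor = 2 * 4 = 8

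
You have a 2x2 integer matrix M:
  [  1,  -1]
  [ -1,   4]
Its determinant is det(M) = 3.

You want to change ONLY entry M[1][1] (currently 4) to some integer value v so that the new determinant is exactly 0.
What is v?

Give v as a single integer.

Answer: 1

Derivation:
det is linear in entry M[1][1]: det = old_det + (v - 4) * C_11
Cofactor C_11 = 1
Want det = 0: 3 + (v - 4) * 1 = 0
  (v - 4) = -3 / 1 = -3
  v = 4 + (-3) = 1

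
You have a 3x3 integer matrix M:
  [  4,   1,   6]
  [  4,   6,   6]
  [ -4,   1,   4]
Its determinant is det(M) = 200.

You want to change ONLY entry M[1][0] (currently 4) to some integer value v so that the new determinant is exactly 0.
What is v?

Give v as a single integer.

det is linear in entry M[1][0]: det = old_det + (v - 4) * C_10
Cofactor C_10 = 2
Want det = 0: 200 + (v - 4) * 2 = 0
  (v - 4) = -200 / 2 = -100
  v = 4 + (-100) = -96

Answer: -96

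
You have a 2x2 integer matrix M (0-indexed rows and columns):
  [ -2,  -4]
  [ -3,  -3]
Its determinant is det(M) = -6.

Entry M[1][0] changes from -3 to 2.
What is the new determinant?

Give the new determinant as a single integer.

Answer: 14

Derivation:
det is linear in row 1: changing M[1][0] by delta changes det by delta * cofactor(1,0).
Cofactor C_10 = (-1)^(1+0) * minor(1,0) = 4
Entry delta = 2 - -3 = 5
Det delta = 5 * 4 = 20
New det = -6 + 20 = 14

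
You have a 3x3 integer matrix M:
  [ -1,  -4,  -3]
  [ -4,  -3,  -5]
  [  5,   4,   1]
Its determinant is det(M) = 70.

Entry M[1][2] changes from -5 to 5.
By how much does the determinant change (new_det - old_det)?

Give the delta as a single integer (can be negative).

Cofactor C_12 = -16
Entry delta = 5 - -5 = 10
Det delta = entry_delta * cofactor = 10 * -16 = -160

Answer: -160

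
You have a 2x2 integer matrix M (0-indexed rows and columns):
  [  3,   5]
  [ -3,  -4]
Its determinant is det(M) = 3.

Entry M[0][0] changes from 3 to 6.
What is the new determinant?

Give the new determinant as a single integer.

Answer: -9

Derivation:
det is linear in row 0: changing M[0][0] by delta changes det by delta * cofactor(0,0).
Cofactor C_00 = (-1)^(0+0) * minor(0,0) = -4
Entry delta = 6 - 3 = 3
Det delta = 3 * -4 = -12
New det = 3 + -12 = -9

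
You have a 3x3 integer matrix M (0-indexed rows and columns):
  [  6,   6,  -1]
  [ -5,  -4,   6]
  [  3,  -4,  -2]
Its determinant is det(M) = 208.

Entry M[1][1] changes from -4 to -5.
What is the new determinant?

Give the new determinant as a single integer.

det is linear in row 1: changing M[1][1] by delta changes det by delta * cofactor(1,1).
Cofactor C_11 = (-1)^(1+1) * minor(1,1) = -9
Entry delta = -5 - -4 = -1
Det delta = -1 * -9 = 9
New det = 208 + 9 = 217

Answer: 217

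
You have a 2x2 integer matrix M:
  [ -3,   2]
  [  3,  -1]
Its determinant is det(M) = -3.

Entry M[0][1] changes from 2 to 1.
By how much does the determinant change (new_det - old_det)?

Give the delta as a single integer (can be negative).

Cofactor C_01 = -3
Entry delta = 1 - 2 = -1
Det delta = entry_delta * cofactor = -1 * -3 = 3

Answer: 3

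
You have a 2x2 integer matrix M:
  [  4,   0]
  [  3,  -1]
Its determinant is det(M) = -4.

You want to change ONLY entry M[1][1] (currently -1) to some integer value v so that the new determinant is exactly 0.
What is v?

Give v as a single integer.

Answer: 0

Derivation:
det is linear in entry M[1][1]: det = old_det + (v - -1) * C_11
Cofactor C_11 = 4
Want det = 0: -4 + (v - -1) * 4 = 0
  (v - -1) = 4 / 4 = 1
  v = -1 + (1) = 0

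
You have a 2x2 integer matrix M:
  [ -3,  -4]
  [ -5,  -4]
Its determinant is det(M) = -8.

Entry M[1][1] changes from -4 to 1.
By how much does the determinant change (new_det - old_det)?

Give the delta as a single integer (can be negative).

Answer: -15

Derivation:
Cofactor C_11 = -3
Entry delta = 1 - -4 = 5
Det delta = entry_delta * cofactor = 5 * -3 = -15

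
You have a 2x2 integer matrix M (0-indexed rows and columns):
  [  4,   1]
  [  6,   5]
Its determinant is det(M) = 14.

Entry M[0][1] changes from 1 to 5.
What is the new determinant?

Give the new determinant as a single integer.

det is linear in row 0: changing M[0][1] by delta changes det by delta * cofactor(0,1).
Cofactor C_01 = (-1)^(0+1) * minor(0,1) = -6
Entry delta = 5 - 1 = 4
Det delta = 4 * -6 = -24
New det = 14 + -24 = -10

Answer: -10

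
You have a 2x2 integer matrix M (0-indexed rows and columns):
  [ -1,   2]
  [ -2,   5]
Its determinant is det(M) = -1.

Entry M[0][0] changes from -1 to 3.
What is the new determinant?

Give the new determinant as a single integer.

det is linear in row 0: changing M[0][0] by delta changes det by delta * cofactor(0,0).
Cofactor C_00 = (-1)^(0+0) * minor(0,0) = 5
Entry delta = 3 - -1 = 4
Det delta = 4 * 5 = 20
New det = -1 + 20 = 19

Answer: 19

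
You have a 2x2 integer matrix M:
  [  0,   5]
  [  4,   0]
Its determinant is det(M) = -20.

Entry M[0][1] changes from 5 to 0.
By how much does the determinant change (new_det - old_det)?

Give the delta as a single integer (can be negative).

Cofactor C_01 = -4
Entry delta = 0 - 5 = -5
Det delta = entry_delta * cofactor = -5 * -4 = 20

Answer: 20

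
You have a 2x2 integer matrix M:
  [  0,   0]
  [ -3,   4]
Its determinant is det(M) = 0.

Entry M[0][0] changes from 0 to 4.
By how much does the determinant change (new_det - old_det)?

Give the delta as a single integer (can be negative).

Answer: 16

Derivation:
Cofactor C_00 = 4
Entry delta = 4 - 0 = 4
Det delta = entry_delta * cofactor = 4 * 4 = 16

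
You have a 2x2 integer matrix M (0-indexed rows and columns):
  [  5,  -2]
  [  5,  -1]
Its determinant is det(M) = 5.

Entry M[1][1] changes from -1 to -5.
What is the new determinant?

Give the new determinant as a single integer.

det is linear in row 1: changing M[1][1] by delta changes det by delta * cofactor(1,1).
Cofactor C_11 = (-1)^(1+1) * minor(1,1) = 5
Entry delta = -5 - -1 = -4
Det delta = -4 * 5 = -20
New det = 5 + -20 = -15

Answer: -15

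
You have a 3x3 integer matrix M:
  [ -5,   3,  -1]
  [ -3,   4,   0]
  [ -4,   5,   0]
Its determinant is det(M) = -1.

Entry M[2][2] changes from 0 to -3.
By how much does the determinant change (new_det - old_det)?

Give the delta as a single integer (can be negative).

Cofactor C_22 = -11
Entry delta = -3 - 0 = -3
Det delta = entry_delta * cofactor = -3 * -11 = 33

Answer: 33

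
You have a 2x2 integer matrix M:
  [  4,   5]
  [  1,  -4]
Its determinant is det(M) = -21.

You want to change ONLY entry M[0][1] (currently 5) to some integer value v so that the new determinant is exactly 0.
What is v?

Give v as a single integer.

Answer: -16

Derivation:
det is linear in entry M[0][1]: det = old_det + (v - 5) * C_01
Cofactor C_01 = -1
Want det = 0: -21 + (v - 5) * -1 = 0
  (v - 5) = 21 / -1 = -21
  v = 5 + (-21) = -16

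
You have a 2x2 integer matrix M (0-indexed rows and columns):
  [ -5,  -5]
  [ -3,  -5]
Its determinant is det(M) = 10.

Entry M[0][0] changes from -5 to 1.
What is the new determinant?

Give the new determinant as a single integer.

det is linear in row 0: changing M[0][0] by delta changes det by delta * cofactor(0,0).
Cofactor C_00 = (-1)^(0+0) * minor(0,0) = -5
Entry delta = 1 - -5 = 6
Det delta = 6 * -5 = -30
New det = 10 + -30 = -20

Answer: -20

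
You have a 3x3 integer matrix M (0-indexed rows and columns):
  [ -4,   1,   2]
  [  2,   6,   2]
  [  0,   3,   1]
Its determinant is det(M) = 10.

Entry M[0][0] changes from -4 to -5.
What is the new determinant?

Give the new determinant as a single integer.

Answer: 10

Derivation:
det is linear in row 0: changing M[0][0] by delta changes det by delta * cofactor(0,0).
Cofactor C_00 = (-1)^(0+0) * minor(0,0) = 0
Entry delta = -5 - -4 = -1
Det delta = -1 * 0 = 0
New det = 10 + 0 = 10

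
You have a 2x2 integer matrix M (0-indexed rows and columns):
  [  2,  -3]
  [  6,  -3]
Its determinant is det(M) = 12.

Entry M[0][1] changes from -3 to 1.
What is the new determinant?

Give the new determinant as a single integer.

det is linear in row 0: changing M[0][1] by delta changes det by delta * cofactor(0,1).
Cofactor C_01 = (-1)^(0+1) * minor(0,1) = -6
Entry delta = 1 - -3 = 4
Det delta = 4 * -6 = -24
New det = 12 + -24 = -12

Answer: -12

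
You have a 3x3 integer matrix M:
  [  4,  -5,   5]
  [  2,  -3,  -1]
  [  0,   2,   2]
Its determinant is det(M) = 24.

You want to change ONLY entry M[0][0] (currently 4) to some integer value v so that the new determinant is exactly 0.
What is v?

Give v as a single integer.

det is linear in entry M[0][0]: det = old_det + (v - 4) * C_00
Cofactor C_00 = -4
Want det = 0: 24 + (v - 4) * -4 = 0
  (v - 4) = -24 / -4 = 6
  v = 4 + (6) = 10

Answer: 10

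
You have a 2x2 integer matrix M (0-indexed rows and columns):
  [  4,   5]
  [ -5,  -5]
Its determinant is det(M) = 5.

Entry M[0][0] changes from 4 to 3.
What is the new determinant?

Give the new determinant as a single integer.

det is linear in row 0: changing M[0][0] by delta changes det by delta * cofactor(0,0).
Cofactor C_00 = (-1)^(0+0) * minor(0,0) = -5
Entry delta = 3 - 4 = -1
Det delta = -1 * -5 = 5
New det = 5 + 5 = 10

Answer: 10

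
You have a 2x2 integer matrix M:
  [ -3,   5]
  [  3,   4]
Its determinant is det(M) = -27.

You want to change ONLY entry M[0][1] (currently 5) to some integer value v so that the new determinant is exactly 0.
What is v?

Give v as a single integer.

Answer: -4

Derivation:
det is linear in entry M[0][1]: det = old_det + (v - 5) * C_01
Cofactor C_01 = -3
Want det = 0: -27 + (v - 5) * -3 = 0
  (v - 5) = 27 / -3 = -9
  v = 5 + (-9) = -4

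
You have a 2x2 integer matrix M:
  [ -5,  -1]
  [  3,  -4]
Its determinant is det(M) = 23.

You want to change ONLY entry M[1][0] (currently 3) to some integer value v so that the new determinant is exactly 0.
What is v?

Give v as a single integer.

Answer: -20

Derivation:
det is linear in entry M[1][0]: det = old_det + (v - 3) * C_10
Cofactor C_10 = 1
Want det = 0: 23 + (v - 3) * 1 = 0
  (v - 3) = -23 / 1 = -23
  v = 3 + (-23) = -20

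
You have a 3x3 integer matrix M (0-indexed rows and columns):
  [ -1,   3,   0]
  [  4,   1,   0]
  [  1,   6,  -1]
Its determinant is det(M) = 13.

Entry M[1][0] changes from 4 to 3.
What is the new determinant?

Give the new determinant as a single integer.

det is linear in row 1: changing M[1][0] by delta changes det by delta * cofactor(1,0).
Cofactor C_10 = (-1)^(1+0) * minor(1,0) = 3
Entry delta = 3 - 4 = -1
Det delta = -1 * 3 = -3
New det = 13 + -3 = 10

Answer: 10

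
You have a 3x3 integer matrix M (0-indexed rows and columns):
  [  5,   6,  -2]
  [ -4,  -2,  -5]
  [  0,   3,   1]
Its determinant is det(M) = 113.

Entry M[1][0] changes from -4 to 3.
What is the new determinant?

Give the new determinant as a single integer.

Answer: 29

Derivation:
det is linear in row 1: changing M[1][0] by delta changes det by delta * cofactor(1,0).
Cofactor C_10 = (-1)^(1+0) * minor(1,0) = -12
Entry delta = 3 - -4 = 7
Det delta = 7 * -12 = -84
New det = 113 + -84 = 29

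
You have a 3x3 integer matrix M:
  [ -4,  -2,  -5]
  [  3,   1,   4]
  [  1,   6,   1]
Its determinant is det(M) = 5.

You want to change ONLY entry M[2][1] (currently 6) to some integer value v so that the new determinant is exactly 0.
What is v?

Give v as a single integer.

Answer: 1

Derivation:
det is linear in entry M[2][1]: det = old_det + (v - 6) * C_21
Cofactor C_21 = 1
Want det = 0: 5 + (v - 6) * 1 = 0
  (v - 6) = -5 / 1 = -5
  v = 6 + (-5) = 1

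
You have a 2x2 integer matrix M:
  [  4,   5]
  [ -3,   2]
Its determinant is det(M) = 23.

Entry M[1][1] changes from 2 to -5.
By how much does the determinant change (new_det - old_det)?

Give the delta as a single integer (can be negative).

Cofactor C_11 = 4
Entry delta = -5 - 2 = -7
Det delta = entry_delta * cofactor = -7 * 4 = -28

Answer: -28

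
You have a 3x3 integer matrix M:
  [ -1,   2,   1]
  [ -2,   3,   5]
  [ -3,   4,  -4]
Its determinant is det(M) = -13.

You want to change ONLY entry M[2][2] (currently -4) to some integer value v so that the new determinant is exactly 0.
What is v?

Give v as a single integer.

det is linear in entry M[2][2]: det = old_det + (v - -4) * C_22
Cofactor C_22 = 1
Want det = 0: -13 + (v - -4) * 1 = 0
  (v - -4) = 13 / 1 = 13
  v = -4 + (13) = 9

Answer: 9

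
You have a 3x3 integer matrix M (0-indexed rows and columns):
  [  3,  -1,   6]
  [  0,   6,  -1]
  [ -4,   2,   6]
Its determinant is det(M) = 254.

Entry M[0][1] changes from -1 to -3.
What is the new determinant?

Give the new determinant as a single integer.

Answer: 246

Derivation:
det is linear in row 0: changing M[0][1] by delta changes det by delta * cofactor(0,1).
Cofactor C_01 = (-1)^(0+1) * minor(0,1) = 4
Entry delta = -3 - -1 = -2
Det delta = -2 * 4 = -8
New det = 254 + -8 = 246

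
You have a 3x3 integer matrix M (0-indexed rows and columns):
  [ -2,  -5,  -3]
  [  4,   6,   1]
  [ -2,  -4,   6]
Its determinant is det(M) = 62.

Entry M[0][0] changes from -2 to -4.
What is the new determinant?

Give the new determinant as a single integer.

Answer: -18

Derivation:
det is linear in row 0: changing M[0][0] by delta changes det by delta * cofactor(0,0).
Cofactor C_00 = (-1)^(0+0) * minor(0,0) = 40
Entry delta = -4 - -2 = -2
Det delta = -2 * 40 = -80
New det = 62 + -80 = -18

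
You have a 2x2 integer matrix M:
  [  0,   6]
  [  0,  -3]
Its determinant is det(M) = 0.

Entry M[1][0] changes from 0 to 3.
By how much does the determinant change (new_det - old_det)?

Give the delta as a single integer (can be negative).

Cofactor C_10 = -6
Entry delta = 3 - 0 = 3
Det delta = entry_delta * cofactor = 3 * -6 = -18

Answer: -18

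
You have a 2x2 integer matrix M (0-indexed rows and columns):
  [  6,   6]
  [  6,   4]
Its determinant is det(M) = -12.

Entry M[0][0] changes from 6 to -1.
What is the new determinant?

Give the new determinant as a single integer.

det is linear in row 0: changing M[0][0] by delta changes det by delta * cofactor(0,0).
Cofactor C_00 = (-1)^(0+0) * minor(0,0) = 4
Entry delta = -1 - 6 = -7
Det delta = -7 * 4 = -28
New det = -12 + -28 = -40

Answer: -40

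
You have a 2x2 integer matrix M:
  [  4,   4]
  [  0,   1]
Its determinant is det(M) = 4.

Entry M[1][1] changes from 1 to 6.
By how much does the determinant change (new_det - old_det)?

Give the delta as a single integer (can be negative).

Cofactor C_11 = 4
Entry delta = 6 - 1 = 5
Det delta = entry_delta * cofactor = 5 * 4 = 20

Answer: 20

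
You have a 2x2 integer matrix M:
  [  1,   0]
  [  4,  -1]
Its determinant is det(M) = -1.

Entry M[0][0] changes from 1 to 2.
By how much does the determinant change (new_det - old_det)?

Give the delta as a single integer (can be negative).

Cofactor C_00 = -1
Entry delta = 2 - 1 = 1
Det delta = entry_delta * cofactor = 1 * -1 = -1

Answer: -1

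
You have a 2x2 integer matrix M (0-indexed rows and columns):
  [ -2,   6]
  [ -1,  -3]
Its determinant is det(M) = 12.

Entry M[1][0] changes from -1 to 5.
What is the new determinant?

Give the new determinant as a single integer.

Answer: -24

Derivation:
det is linear in row 1: changing M[1][0] by delta changes det by delta * cofactor(1,0).
Cofactor C_10 = (-1)^(1+0) * minor(1,0) = -6
Entry delta = 5 - -1 = 6
Det delta = 6 * -6 = -36
New det = 12 + -36 = -24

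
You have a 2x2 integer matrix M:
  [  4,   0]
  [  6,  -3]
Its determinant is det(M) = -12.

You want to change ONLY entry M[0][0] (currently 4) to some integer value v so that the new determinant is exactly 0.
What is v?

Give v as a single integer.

det is linear in entry M[0][0]: det = old_det + (v - 4) * C_00
Cofactor C_00 = -3
Want det = 0: -12 + (v - 4) * -3 = 0
  (v - 4) = 12 / -3 = -4
  v = 4 + (-4) = 0

Answer: 0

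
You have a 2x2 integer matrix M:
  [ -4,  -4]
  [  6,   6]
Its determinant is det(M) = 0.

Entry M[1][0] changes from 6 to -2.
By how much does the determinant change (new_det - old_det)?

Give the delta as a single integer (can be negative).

Cofactor C_10 = 4
Entry delta = -2 - 6 = -8
Det delta = entry_delta * cofactor = -8 * 4 = -32

Answer: -32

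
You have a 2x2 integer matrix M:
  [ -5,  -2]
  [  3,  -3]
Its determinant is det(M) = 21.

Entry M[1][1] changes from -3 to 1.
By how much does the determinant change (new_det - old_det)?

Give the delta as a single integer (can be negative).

Answer: -20

Derivation:
Cofactor C_11 = -5
Entry delta = 1 - -3 = 4
Det delta = entry_delta * cofactor = 4 * -5 = -20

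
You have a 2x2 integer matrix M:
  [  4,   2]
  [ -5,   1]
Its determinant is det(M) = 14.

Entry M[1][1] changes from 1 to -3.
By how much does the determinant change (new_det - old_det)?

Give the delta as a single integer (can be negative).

Cofactor C_11 = 4
Entry delta = -3 - 1 = -4
Det delta = entry_delta * cofactor = -4 * 4 = -16

Answer: -16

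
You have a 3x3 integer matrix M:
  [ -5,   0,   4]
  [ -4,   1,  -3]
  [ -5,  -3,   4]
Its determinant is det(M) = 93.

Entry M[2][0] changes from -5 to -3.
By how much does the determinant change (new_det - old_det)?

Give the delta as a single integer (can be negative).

Cofactor C_20 = -4
Entry delta = -3 - -5 = 2
Det delta = entry_delta * cofactor = 2 * -4 = -8

Answer: -8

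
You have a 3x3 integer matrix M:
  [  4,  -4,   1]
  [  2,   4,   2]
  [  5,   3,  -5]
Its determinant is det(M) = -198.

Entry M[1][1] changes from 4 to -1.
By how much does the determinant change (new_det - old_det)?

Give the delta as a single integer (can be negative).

Answer: 125

Derivation:
Cofactor C_11 = -25
Entry delta = -1 - 4 = -5
Det delta = entry_delta * cofactor = -5 * -25 = 125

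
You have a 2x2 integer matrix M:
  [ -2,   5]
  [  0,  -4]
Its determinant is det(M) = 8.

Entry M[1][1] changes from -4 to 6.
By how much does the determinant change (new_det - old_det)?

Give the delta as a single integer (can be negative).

Answer: -20

Derivation:
Cofactor C_11 = -2
Entry delta = 6 - -4 = 10
Det delta = entry_delta * cofactor = 10 * -2 = -20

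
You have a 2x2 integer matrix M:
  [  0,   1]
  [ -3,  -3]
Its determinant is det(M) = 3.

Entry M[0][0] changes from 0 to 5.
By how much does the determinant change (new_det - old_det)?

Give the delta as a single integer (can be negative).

Cofactor C_00 = -3
Entry delta = 5 - 0 = 5
Det delta = entry_delta * cofactor = 5 * -3 = -15

Answer: -15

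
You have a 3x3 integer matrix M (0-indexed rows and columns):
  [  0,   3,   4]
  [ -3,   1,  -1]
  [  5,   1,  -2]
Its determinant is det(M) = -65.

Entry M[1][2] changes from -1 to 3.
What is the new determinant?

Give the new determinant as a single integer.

Answer: -5

Derivation:
det is linear in row 1: changing M[1][2] by delta changes det by delta * cofactor(1,2).
Cofactor C_12 = (-1)^(1+2) * minor(1,2) = 15
Entry delta = 3 - -1 = 4
Det delta = 4 * 15 = 60
New det = -65 + 60 = -5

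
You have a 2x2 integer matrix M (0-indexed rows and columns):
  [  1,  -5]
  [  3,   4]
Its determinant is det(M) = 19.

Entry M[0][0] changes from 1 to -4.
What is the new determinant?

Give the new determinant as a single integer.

det is linear in row 0: changing M[0][0] by delta changes det by delta * cofactor(0,0).
Cofactor C_00 = (-1)^(0+0) * minor(0,0) = 4
Entry delta = -4 - 1 = -5
Det delta = -5 * 4 = -20
New det = 19 + -20 = -1

Answer: -1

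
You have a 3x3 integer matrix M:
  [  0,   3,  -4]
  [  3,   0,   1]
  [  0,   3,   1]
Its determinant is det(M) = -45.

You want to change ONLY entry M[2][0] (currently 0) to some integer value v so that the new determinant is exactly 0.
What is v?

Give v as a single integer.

Answer: 15

Derivation:
det is linear in entry M[2][0]: det = old_det + (v - 0) * C_20
Cofactor C_20 = 3
Want det = 0: -45 + (v - 0) * 3 = 0
  (v - 0) = 45 / 3 = 15
  v = 0 + (15) = 15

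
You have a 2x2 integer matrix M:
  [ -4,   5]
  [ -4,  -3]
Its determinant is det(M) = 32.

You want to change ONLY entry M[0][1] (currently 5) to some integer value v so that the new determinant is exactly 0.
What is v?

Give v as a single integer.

det is linear in entry M[0][1]: det = old_det + (v - 5) * C_01
Cofactor C_01 = 4
Want det = 0: 32 + (v - 5) * 4 = 0
  (v - 5) = -32 / 4 = -8
  v = 5 + (-8) = -3

Answer: -3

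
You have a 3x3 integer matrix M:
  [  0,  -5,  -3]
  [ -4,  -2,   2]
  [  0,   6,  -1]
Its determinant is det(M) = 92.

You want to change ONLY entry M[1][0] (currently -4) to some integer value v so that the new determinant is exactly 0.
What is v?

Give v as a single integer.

det is linear in entry M[1][0]: det = old_det + (v - -4) * C_10
Cofactor C_10 = -23
Want det = 0: 92 + (v - -4) * -23 = 0
  (v - -4) = -92 / -23 = 4
  v = -4 + (4) = 0

Answer: 0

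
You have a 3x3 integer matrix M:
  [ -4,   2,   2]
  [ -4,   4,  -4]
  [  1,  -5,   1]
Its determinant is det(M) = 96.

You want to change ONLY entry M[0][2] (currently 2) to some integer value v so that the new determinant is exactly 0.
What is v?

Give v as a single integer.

Answer: -4

Derivation:
det is linear in entry M[0][2]: det = old_det + (v - 2) * C_02
Cofactor C_02 = 16
Want det = 0: 96 + (v - 2) * 16 = 0
  (v - 2) = -96 / 16 = -6
  v = 2 + (-6) = -4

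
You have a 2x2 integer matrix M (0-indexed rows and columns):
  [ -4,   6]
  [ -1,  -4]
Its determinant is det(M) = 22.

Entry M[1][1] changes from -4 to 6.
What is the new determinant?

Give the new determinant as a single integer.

det is linear in row 1: changing M[1][1] by delta changes det by delta * cofactor(1,1).
Cofactor C_11 = (-1)^(1+1) * minor(1,1) = -4
Entry delta = 6 - -4 = 10
Det delta = 10 * -4 = -40
New det = 22 + -40 = -18

Answer: -18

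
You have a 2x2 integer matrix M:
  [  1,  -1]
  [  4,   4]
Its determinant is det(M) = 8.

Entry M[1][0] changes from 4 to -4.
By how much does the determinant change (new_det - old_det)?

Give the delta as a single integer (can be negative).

Answer: -8

Derivation:
Cofactor C_10 = 1
Entry delta = -4 - 4 = -8
Det delta = entry_delta * cofactor = -8 * 1 = -8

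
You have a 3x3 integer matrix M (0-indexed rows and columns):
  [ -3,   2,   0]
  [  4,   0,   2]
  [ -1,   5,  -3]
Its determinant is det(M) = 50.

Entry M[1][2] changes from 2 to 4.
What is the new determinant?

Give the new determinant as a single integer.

det is linear in row 1: changing M[1][2] by delta changes det by delta * cofactor(1,2).
Cofactor C_12 = (-1)^(1+2) * minor(1,2) = 13
Entry delta = 4 - 2 = 2
Det delta = 2 * 13 = 26
New det = 50 + 26 = 76

Answer: 76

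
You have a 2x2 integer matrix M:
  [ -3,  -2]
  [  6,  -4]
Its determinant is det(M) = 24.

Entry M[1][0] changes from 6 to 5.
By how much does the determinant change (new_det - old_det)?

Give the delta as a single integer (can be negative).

Cofactor C_10 = 2
Entry delta = 5 - 6 = -1
Det delta = entry_delta * cofactor = -1 * 2 = -2

Answer: -2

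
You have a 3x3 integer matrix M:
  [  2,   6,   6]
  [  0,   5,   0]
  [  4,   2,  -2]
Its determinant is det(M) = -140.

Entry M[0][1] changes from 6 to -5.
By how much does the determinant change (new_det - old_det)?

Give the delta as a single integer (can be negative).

Answer: 0

Derivation:
Cofactor C_01 = 0
Entry delta = -5 - 6 = -11
Det delta = entry_delta * cofactor = -11 * 0 = 0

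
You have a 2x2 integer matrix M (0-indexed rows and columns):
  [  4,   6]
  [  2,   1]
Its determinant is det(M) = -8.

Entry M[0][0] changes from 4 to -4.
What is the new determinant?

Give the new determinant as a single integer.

Answer: -16

Derivation:
det is linear in row 0: changing M[0][0] by delta changes det by delta * cofactor(0,0).
Cofactor C_00 = (-1)^(0+0) * minor(0,0) = 1
Entry delta = -4 - 4 = -8
Det delta = -8 * 1 = -8
New det = -8 + -8 = -16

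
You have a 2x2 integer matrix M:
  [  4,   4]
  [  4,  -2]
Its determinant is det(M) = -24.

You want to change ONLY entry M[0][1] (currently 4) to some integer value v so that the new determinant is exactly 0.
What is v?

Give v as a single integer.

Answer: -2

Derivation:
det is linear in entry M[0][1]: det = old_det + (v - 4) * C_01
Cofactor C_01 = -4
Want det = 0: -24 + (v - 4) * -4 = 0
  (v - 4) = 24 / -4 = -6
  v = 4 + (-6) = -2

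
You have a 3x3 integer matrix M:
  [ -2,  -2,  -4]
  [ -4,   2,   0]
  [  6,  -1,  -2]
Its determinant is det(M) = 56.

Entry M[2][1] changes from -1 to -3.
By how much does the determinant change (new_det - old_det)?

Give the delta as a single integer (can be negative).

Answer: -32

Derivation:
Cofactor C_21 = 16
Entry delta = -3 - -1 = -2
Det delta = entry_delta * cofactor = -2 * 16 = -32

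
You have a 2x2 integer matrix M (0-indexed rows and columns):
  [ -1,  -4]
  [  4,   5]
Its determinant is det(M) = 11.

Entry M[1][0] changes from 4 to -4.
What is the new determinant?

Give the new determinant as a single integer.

Answer: -21

Derivation:
det is linear in row 1: changing M[1][0] by delta changes det by delta * cofactor(1,0).
Cofactor C_10 = (-1)^(1+0) * minor(1,0) = 4
Entry delta = -4 - 4 = -8
Det delta = -8 * 4 = -32
New det = 11 + -32 = -21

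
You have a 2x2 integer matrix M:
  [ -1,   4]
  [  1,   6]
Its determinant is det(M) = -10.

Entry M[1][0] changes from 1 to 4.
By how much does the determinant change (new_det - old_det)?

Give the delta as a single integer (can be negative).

Cofactor C_10 = -4
Entry delta = 4 - 1 = 3
Det delta = entry_delta * cofactor = 3 * -4 = -12

Answer: -12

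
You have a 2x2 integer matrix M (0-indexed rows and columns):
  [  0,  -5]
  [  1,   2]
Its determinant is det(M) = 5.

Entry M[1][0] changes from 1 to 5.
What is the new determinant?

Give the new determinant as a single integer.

Answer: 25

Derivation:
det is linear in row 1: changing M[1][0] by delta changes det by delta * cofactor(1,0).
Cofactor C_10 = (-1)^(1+0) * minor(1,0) = 5
Entry delta = 5 - 1 = 4
Det delta = 4 * 5 = 20
New det = 5 + 20 = 25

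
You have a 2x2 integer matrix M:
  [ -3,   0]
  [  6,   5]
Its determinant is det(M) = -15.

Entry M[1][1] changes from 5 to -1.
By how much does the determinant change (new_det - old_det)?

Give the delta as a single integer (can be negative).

Answer: 18

Derivation:
Cofactor C_11 = -3
Entry delta = -1 - 5 = -6
Det delta = entry_delta * cofactor = -6 * -3 = 18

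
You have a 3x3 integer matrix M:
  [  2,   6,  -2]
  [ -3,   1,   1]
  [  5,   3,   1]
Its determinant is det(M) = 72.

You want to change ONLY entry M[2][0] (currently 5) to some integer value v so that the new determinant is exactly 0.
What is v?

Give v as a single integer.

det is linear in entry M[2][0]: det = old_det + (v - 5) * C_20
Cofactor C_20 = 8
Want det = 0: 72 + (v - 5) * 8 = 0
  (v - 5) = -72 / 8 = -9
  v = 5 + (-9) = -4

Answer: -4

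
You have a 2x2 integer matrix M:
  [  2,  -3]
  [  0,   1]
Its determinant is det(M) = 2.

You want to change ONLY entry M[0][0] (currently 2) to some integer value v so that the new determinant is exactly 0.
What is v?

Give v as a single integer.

Answer: 0

Derivation:
det is linear in entry M[0][0]: det = old_det + (v - 2) * C_00
Cofactor C_00 = 1
Want det = 0: 2 + (v - 2) * 1 = 0
  (v - 2) = -2 / 1 = -2
  v = 2 + (-2) = 0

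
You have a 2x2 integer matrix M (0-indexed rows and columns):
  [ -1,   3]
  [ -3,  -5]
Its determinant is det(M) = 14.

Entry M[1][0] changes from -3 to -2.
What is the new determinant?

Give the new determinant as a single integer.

det is linear in row 1: changing M[1][0] by delta changes det by delta * cofactor(1,0).
Cofactor C_10 = (-1)^(1+0) * minor(1,0) = -3
Entry delta = -2 - -3 = 1
Det delta = 1 * -3 = -3
New det = 14 + -3 = 11

Answer: 11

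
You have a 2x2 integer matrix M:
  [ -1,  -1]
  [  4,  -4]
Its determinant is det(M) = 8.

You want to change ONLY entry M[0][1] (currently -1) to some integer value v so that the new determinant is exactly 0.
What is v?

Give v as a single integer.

det is linear in entry M[0][1]: det = old_det + (v - -1) * C_01
Cofactor C_01 = -4
Want det = 0: 8 + (v - -1) * -4 = 0
  (v - -1) = -8 / -4 = 2
  v = -1 + (2) = 1

Answer: 1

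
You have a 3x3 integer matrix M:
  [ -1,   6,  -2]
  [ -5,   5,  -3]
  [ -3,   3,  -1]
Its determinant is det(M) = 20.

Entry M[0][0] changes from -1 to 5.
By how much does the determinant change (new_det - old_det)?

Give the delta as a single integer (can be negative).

Answer: 24

Derivation:
Cofactor C_00 = 4
Entry delta = 5 - -1 = 6
Det delta = entry_delta * cofactor = 6 * 4 = 24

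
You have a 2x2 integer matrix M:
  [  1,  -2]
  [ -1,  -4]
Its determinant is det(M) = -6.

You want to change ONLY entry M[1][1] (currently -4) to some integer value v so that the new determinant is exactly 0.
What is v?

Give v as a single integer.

Answer: 2

Derivation:
det is linear in entry M[1][1]: det = old_det + (v - -4) * C_11
Cofactor C_11 = 1
Want det = 0: -6 + (v - -4) * 1 = 0
  (v - -4) = 6 / 1 = 6
  v = -4 + (6) = 2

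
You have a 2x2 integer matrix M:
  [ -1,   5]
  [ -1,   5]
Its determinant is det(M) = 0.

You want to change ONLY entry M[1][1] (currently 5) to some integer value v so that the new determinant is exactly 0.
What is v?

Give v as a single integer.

det is linear in entry M[1][1]: det = old_det + (v - 5) * C_11
Cofactor C_11 = -1
Want det = 0: 0 + (v - 5) * -1 = 0
  (v - 5) = 0 / -1 = 0
  v = 5 + (0) = 5

Answer: 5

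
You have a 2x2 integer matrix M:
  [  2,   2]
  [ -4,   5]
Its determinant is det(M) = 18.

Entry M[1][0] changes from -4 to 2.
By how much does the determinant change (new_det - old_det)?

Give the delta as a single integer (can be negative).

Answer: -12

Derivation:
Cofactor C_10 = -2
Entry delta = 2 - -4 = 6
Det delta = entry_delta * cofactor = 6 * -2 = -12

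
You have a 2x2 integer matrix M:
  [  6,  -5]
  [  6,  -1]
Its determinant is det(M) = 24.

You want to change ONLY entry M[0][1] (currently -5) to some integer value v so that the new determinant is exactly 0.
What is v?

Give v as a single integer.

Answer: -1

Derivation:
det is linear in entry M[0][1]: det = old_det + (v - -5) * C_01
Cofactor C_01 = -6
Want det = 0: 24 + (v - -5) * -6 = 0
  (v - -5) = -24 / -6 = 4
  v = -5 + (4) = -1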